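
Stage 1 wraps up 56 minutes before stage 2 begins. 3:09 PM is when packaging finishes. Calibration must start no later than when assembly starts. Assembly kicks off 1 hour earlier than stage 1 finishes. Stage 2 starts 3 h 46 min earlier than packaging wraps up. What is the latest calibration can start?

Stage 2 starts at 3:09 PM − 226 min = 11:23 AM.
Stage 1 ends at 11:23 AM − 56 min = 10:27 AM.
Assembly starts at 10:27 AM − 60 min = 9:27 AM.
Calibration is bounded by assembly, so the latest it can start is 9:27 AM.

9:27 AM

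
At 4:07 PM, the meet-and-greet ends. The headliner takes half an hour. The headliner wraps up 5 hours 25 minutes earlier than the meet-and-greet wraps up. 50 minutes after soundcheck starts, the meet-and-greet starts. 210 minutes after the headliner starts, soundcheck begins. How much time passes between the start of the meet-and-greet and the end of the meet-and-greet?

1 h 35 min

The headliner ends at 4:07 PM − 325 min = 10:42 AM.
The headliner starts at 10:42 AM − 30 min = 10:12 AM.
Soundcheck starts at 10:12 AM + 210 min = 1:42 PM.
The meet-and-greet starts at 1:42 PM + 50 min = 2:32 PM.
From 2:32 PM to 4:07 PM is 1 h 35 min.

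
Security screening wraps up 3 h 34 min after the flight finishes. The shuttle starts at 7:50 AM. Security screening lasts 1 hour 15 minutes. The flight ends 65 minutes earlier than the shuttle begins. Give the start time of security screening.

9:04 AM

The flight ends at 7:50 AM − 65 min = 6:45 AM.
Security screening ends at 6:45 AM + 214 min = 10:19 AM.
Security screening starts at 10:19 AM − 75 min = 9:04 AM.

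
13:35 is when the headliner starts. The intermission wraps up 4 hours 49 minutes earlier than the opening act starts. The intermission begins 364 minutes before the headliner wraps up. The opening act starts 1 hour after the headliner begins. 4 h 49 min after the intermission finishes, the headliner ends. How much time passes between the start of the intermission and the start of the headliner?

The opening act starts at 13:35 + 60 min = 14:35.
The intermission ends at 14:35 − 289 min = 09:46.
The headliner ends at 09:46 + 289 min = 14:35.
The intermission starts at 14:35 − 364 min = 08:31.
From 08:31 to 13:35 is 5 h 4 min.

5 h 4 min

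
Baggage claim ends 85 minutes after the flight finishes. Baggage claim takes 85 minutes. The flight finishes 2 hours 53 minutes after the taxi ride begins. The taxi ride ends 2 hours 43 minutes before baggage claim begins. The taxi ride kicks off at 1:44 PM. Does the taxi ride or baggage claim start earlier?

The flight ends at 1:44 PM + 173 min = 4:37 PM.
Baggage claim ends at 4:37 PM + 85 min = 6:02 PM.
Baggage claim starts at 6:02 PM − 85 min = 4:37 PM.
The taxi ride starts at 1:44 PM and baggage claim starts at 4:37 PM, so the taxi ride is first.

the taxi ride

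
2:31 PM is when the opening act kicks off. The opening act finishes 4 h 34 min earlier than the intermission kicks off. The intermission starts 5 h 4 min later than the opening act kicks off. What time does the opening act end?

3:01 PM

The intermission starts at 2:31 PM + 304 min = 7:35 PM.
The opening act ends at 7:35 PM − 274 min = 3:01 PM.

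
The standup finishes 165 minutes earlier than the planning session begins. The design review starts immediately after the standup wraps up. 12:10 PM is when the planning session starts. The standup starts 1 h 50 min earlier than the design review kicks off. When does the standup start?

7:35 AM

The standup ends at 12:10 PM − 165 min = 9:25 AM.
So the design review starts at 9:25 AM.
The standup starts at 9:25 AM − 110 min = 7:35 AM.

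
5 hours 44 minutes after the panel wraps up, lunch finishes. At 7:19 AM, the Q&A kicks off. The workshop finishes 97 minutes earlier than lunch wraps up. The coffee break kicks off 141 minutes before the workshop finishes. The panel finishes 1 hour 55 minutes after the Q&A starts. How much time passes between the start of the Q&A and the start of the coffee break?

3 h 41 min

The panel ends at 7:19 AM + 115 min = 9:14 AM.
Lunch ends at 9:14 AM + 344 min = 2:58 PM.
The workshop ends at 2:58 PM − 97 min = 1:21 PM.
The coffee break starts at 1:21 PM − 141 min = 11:00 AM.
From 7:19 AM to 11:00 AM is 3 h 41 min.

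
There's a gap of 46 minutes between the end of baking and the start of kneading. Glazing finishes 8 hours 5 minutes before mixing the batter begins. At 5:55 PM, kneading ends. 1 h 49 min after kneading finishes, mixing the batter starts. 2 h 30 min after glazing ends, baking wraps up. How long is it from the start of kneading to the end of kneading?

Mixing the batter starts at 5:55 PM + 109 min = 7:44 PM.
Glazing ends at 7:44 PM − 485 min = 11:39 AM.
Baking ends at 11:39 AM + 150 min = 2:09 PM.
Kneading starts at 2:09 PM + 46 min = 2:55 PM.
From 2:55 PM to 5:55 PM is 3 hours.

3 hours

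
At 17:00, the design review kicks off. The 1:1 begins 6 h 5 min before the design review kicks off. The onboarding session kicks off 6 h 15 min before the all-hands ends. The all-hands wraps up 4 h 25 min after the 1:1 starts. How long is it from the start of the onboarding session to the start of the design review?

7 h 55 min

The 1:1 starts at 17:00 − 365 min = 10:55.
The all-hands ends at 10:55 + 265 min = 15:20.
The onboarding session starts at 15:20 − 375 min = 09:05.
From 09:05 to 17:00 is 7 h 55 min.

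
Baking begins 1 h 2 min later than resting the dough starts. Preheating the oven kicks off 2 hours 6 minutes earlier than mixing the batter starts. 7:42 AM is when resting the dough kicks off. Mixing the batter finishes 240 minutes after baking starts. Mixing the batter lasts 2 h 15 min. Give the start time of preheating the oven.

8:23 AM

Baking starts at 7:42 AM + 62 min = 8:44 AM.
Mixing the batter ends at 8:44 AM + 240 min = 12:44 PM.
Mixing the batter starts at 12:44 PM − 135 min = 10:29 AM.
Preheating the oven starts at 10:29 AM − 126 min = 8:23 AM.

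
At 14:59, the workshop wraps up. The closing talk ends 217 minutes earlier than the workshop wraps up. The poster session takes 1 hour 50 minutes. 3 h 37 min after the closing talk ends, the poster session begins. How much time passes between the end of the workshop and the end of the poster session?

1 h 50 min

The closing talk ends at 14:59 − 217 min = 11:22.
The poster session starts at 11:22 + 217 min = 14:59.
The poster session ends at 14:59 + 110 min = 16:49.
From 14:59 to 16:49 is 1 h 50 min.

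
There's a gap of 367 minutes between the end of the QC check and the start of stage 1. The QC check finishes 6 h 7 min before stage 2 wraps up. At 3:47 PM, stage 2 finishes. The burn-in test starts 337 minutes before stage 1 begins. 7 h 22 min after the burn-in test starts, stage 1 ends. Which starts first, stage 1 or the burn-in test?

the burn-in test

The QC check ends at 3:47 PM − 367 min = 9:40 AM.
Stage 1 starts at 9:40 AM + 367 min = 3:47 PM.
The burn-in test starts at 3:47 PM − 337 min = 10:10 AM.
Stage 1 starts at 3:47 PM and the burn-in test starts at 10:10 AM, so the burn-in test is first.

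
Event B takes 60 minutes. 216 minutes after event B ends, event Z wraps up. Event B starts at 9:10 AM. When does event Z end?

1:46 PM

Event B ends at 9:10 AM + 60 min = 10:10 AM.
Event Z ends at 10:10 AM + 216 min = 1:46 PM.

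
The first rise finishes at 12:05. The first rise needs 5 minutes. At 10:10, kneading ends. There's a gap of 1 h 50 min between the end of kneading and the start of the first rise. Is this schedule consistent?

The first rise starts at 10:10 + 110 min = 12:00.
The first rise ends at 12:00 + 5 min = 12:05.
That matches the stated 12:05, so the schedule is consistent.

Yes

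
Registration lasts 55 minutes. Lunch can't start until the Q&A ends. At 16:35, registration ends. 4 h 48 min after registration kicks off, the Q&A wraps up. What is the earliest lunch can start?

Registration starts at 16:35 − 55 min = 15:40.
The Q&A ends at 15:40 + 288 min = 20:28.
Lunch is bounded by the Q&A, so the earliest it can start is 20:28.

20:28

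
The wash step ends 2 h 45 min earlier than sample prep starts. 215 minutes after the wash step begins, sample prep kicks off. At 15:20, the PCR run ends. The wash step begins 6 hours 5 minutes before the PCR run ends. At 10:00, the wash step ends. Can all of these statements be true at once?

No

The wash step starts at 15:20 − 365 min = 09:15.
Sample prep starts at 09:15 + 215 min = 12:50.
The wash step ends at 12:50 − 165 min = 10:05.
But the wash step is also said to end at 10:00 — a 5-minute conflict.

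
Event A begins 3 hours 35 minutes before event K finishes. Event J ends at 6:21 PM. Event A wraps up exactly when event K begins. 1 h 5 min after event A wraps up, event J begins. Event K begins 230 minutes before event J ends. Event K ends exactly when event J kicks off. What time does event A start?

Event K starts at 6:21 PM − 230 min = 2:31 PM.
So event A ends at 2:31 PM.
Event J starts at 2:31 PM + 65 min = 3:36 PM.
So event K ends at 3:36 PM.
Event A starts at 3:36 PM − 215 min = 12:01 PM.

12:01 PM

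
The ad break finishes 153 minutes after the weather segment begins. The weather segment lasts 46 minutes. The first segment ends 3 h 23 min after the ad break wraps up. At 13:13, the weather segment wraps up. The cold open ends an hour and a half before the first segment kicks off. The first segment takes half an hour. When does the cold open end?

16:23

The weather segment starts at 13:13 − 46 min = 12:27.
The ad break ends at 12:27 + 153 min = 15:00.
The first segment ends at 15:00 + 203 min = 18:23.
The first segment starts at 18:23 − 30 min = 17:53.
The cold open ends at 17:53 − 90 min = 16:23.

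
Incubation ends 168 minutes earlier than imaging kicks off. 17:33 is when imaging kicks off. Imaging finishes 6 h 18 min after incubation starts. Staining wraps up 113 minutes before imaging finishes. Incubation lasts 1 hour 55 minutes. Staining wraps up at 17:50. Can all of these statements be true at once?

No

Incubation ends at 17:33 − 168 min = 14:45.
Incubation starts at 14:45 − 115 min = 12:50.
Imaging ends at 12:50 + 378 min = 19:08.
Staining ends at 19:08 − 113 min = 17:15.
But staining is also said to end at 17:50 — a 35-minute conflict.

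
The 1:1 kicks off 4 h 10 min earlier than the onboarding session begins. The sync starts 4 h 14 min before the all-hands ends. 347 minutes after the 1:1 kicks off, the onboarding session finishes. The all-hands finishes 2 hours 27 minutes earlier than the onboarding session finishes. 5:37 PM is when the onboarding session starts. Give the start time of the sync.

12:33 PM

The 1:1 starts at 5:37 PM − 250 min = 1:27 PM.
The onboarding session ends at 1:27 PM + 347 min = 7:14 PM.
The all-hands ends at 7:14 PM − 147 min = 4:47 PM.
The sync starts at 4:47 PM − 254 min = 12:33 PM.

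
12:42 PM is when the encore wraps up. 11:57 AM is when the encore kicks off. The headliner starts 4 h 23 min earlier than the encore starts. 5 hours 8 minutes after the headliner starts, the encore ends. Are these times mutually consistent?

The headliner starts at 11:57 AM − 263 min = 7:34 AM.
The encore ends at 7:34 AM + 308 min = 12:42 PM.
That matches the stated 12:42 PM, so the schedule is consistent.

Yes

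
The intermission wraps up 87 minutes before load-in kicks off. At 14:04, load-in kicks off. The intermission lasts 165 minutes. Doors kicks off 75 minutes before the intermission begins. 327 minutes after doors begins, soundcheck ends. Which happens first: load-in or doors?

The intermission ends at 14:04 − 87 min = 12:37.
The intermission starts at 12:37 − 165 min = 09:52.
Doors starts at 09:52 − 75 min = 08:37.
Load-in starts at 14:04 and doors starts at 08:37, so doors is first.

doors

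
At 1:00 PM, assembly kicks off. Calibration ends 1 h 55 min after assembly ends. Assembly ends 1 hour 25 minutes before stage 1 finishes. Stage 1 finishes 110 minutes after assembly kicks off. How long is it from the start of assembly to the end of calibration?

2 hours 20 minutes

Stage 1 ends at 1:00 PM + 110 min = 2:50 PM.
Assembly ends at 2:50 PM − 85 min = 1:25 PM.
Calibration ends at 1:25 PM + 115 min = 3:20 PM.
From 1:00 PM to 3:20 PM is 2 hours 20 minutes.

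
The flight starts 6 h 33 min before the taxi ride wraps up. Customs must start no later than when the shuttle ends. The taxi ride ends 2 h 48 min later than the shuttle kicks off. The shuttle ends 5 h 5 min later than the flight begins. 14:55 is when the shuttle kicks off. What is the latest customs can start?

16:15

The taxi ride ends at 14:55 + 168 min = 17:43.
The flight starts at 17:43 − 393 min = 11:10.
The shuttle ends at 11:10 + 305 min = 16:15.
Customs is bounded by the shuttle, so the latest it can start is 16:15.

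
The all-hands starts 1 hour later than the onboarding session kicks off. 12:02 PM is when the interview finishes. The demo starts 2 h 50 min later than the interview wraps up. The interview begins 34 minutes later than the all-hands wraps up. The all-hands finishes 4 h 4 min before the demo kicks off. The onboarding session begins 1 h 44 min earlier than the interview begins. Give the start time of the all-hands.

The demo starts at 12:02 PM + 170 min = 2:52 PM.
The all-hands ends at 2:52 PM − 244 min = 10:48 AM.
The interview starts at 10:48 AM + 34 min = 11:22 AM.
The onboarding session starts at 11:22 AM − 104 min = 9:38 AM.
The all-hands starts at 9:38 AM + 60 min = 10:38 AM.

10:38 AM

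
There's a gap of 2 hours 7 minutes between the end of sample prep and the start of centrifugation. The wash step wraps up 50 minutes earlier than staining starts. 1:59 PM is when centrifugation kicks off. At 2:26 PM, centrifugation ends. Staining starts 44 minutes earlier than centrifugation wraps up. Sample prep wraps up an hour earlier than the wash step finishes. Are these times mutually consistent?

Staining starts at 2:26 PM − 44 min = 1:42 PM.
The wash step ends at 1:42 PM − 50 min = 12:52 PM.
Sample prep ends at 12:52 PM − 60 min = 11:52 AM.
Centrifugation starts at 11:52 AM + 127 min = 1:59 PM.
That matches the stated 1:59 PM, so the schedule is consistent.

Yes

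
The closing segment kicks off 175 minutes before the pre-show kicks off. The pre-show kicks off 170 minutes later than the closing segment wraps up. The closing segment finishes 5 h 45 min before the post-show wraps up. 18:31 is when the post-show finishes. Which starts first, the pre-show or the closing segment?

The closing segment ends at 18:31 − 345 min = 12:46.
The pre-show starts at 12:46 + 170 min = 15:36.
The closing segment starts at 15:36 − 175 min = 12:41.
The pre-show starts at 15:36 and the closing segment starts at 12:41, so the closing segment is first.

the closing segment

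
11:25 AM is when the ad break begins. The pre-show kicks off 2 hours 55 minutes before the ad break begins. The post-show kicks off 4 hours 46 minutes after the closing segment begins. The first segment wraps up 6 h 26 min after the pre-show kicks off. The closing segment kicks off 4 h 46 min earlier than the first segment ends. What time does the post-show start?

2:56 PM

The pre-show starts at 11:25 AM − 175 min = 8:30 AM.
The first segment ends at 8:30 AM + 386 min = 2:56 PM.
The closing segment starts at 2:56 PM − 286 min = 10:10 AM.
The post-show starts at 10:10 AM + 286 min = 2:56 PM.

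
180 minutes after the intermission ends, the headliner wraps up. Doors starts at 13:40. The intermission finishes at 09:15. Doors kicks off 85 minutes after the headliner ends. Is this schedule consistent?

The headliner ends at 09:15 + 180 min = 12:15.
Doors starts at 12:15 + 85 min = 13:40.
That matches the stated 13:40, so the schedule is consistent.

Yes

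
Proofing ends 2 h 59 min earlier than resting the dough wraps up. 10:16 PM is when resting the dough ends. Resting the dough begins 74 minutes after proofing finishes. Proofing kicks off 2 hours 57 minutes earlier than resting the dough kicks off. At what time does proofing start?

5:34 PM

Proofing ends at 10:16 PM − 179 min = 7:17 PM.
Resting the dough starts at 7:17 PM + 74 min = 8:31 PM.
Proofing starts at 8:31 PM − 177 min = 5:34 PM.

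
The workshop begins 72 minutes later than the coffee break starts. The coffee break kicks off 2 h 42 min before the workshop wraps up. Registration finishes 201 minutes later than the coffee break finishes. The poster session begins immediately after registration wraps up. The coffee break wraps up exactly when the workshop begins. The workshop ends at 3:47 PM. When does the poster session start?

5:38 PM

The coffee break starts at 3:47 PM − 162 min = 1:05 PM.
The workshop starts at 1:05 PM + 72 min = 2:17 PM.
So the coffee break ends at 2:17 PM.
Registration ends at 2:17 PM + 201 min = 5:38 PM.
So the poster session starts at 5:38 PM.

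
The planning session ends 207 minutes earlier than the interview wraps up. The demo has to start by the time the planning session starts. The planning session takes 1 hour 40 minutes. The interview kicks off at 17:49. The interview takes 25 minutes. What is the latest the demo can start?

13:07

The interview ends at 17:49 + 25 min = 18:14.
The planning session ends at 18:14 − 207 min = 14:47.
The planning session starts at 14:47 − 100 min = 13:07.
The demo is bounded by the planning session, so the latest it can start is 13:07.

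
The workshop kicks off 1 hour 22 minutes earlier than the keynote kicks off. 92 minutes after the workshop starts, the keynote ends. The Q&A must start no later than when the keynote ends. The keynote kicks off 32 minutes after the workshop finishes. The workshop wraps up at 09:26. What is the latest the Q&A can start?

10:08

The keynote starts at 09:26 + 32 min = 09:58.
The workshop starts at 09:58 − 82 min = 08:36.
The keynote ends at 08:36 + 92 min = 10:08.
The Q&A is bounded by the keynote, so the latest it can start is 10:08.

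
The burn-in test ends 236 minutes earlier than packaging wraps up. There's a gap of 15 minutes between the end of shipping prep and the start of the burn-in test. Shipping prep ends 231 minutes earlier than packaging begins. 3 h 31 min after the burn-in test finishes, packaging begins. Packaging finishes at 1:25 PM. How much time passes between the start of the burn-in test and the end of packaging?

The burn-in test ends at 1:25 PM − 236 min = 9:29 AM.
Packaging starts at 9:29 AM + 211 min = 1:00 PM.
Shipping prep ends at 1:00 PM − 231 min = 9:09 AM.
The burn-in test starts at 9:09 AM + 15 min = 9:24 AM.
From 9:24 AM to 1:25 PM is 4 h 1 min.

4 h 1 min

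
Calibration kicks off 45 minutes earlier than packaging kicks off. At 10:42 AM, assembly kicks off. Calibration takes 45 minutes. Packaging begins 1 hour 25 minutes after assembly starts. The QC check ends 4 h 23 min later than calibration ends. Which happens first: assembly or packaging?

Packaging starts at 10:42 AM + 85 min = 12:07 PM.
Assembly starts at 10:42 AM and packaging starts at 12:07 PM, so assembly is first.

assembly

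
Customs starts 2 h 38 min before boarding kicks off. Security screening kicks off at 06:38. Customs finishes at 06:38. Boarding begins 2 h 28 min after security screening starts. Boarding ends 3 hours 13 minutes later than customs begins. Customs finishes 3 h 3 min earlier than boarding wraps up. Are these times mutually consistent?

Boarding starts at 06:38 + 148 min = 09:06.
Customs starts at 09:06 − 158 min = 06:28.
Boarding ends at 06:28 + 193 min = 09:41.
Customs ends at 09:41 − 183 min = 06:38.
That matches the stated 06:38, so the schedule is consistent.

Yes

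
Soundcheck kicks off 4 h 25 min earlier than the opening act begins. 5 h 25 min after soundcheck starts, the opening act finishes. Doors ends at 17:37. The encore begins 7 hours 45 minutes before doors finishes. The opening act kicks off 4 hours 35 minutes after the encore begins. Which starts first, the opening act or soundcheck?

The encore starts at 17:37 − 465 min = 09:52.
The opening act starts at 09:52 + 275 min = 14:27.
Soundcheck starts at 14:27 − 265 min = 10:02.
The opening act starts at 14:27 and soundcheck starts at 10:02, so soundcheck is first.

soundcheck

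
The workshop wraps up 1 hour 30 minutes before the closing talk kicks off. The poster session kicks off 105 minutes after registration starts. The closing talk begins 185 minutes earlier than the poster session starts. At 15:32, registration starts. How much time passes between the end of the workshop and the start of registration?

2 h 50 min

The poster session starts at 15:32 + 105 min = 17:17.
The closing talk starts at 17:17 − 185 min = 14:12.
The workshop ends at 14:12 − 90 min = 12:42.
From 12:42 to 15:32 is 2 h 50 min.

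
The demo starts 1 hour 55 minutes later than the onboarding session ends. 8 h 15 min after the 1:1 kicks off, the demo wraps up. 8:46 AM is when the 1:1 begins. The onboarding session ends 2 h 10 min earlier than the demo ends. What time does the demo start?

4:46 PM

The demo ends at 8:46 AM + 495 min = 5:01 PM.
The onboarding session ends at 5:01 PM − 130 min = 2:51 PM.
The demo starts at 2:51 PM + 115 min = 4:46 PM.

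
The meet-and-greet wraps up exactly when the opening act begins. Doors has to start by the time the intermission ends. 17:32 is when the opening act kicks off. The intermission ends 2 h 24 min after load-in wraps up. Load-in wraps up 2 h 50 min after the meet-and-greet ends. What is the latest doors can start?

22:46

The meet-and-greet ends at 17:32.
Load-in ends at 17:32 + 170 min = 20:22.
The intermission ends at 20:22 + 144 min = 22:46.
Doors is bounded by the intermission, so the latest it can start is 22:46.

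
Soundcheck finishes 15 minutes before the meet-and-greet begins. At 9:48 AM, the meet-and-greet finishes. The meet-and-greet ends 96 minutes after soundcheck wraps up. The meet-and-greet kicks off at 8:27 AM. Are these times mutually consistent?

Yes

Soundcheck ends at 8:27 AM − 15 min = 8:12 AM.
The meet-and-greet ends at 8:12 AM + 96 min = 9:48 AM.
That matches the stated 9:48 AM, so the schedule is consistent.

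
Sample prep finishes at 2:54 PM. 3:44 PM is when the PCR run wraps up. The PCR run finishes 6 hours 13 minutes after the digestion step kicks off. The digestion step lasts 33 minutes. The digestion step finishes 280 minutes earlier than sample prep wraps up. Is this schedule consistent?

The digestion step ends at 2:54 PM − 280 min = 10:14 AM.
The digestion step starts at 10:14 AM − 33 min = 9:41 AM.
The PCR run ends at 9:41 AM + 373 min = 3:54 PM.
But the PCR run is also said to end at 3:44 PM — a 10-minute conflict.

No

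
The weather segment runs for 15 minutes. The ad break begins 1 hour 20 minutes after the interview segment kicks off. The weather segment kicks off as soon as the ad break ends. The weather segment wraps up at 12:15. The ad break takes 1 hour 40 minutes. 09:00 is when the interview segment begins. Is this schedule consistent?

The ad break starts at 09:00 + 80 min = 10:20.
The ad break ends at 10:20 + 100 min = 12:00.
So the weather segment starts at 12:00.
The weather segment ends at 12:00 + 15 min = 12:15.
That matches the stated 12:15, so the schedule is consistent.

Yes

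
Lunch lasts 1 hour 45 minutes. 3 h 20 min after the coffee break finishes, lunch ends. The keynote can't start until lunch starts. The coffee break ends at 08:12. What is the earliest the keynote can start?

Lunch ends at 08:12 + 200 min = 11:32.
Lunch starts at 11:32 − 105 min = 09:47.
The keynote is bounded by lunch, so the earliest it can start is 09:47.

09:47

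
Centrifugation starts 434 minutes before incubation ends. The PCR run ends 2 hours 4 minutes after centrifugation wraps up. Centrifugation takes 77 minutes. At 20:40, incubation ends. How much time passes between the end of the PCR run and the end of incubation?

Centrifugation starts at 20:40 − 434 min = 13:26.
Centrifugation ends at 13:26 + 77 min = 14:43.
The PCR run ends at 14:43 + 124 min = 16:47.
From 16:47 to 20:40 is 3 h 53 min.

3 h 53 min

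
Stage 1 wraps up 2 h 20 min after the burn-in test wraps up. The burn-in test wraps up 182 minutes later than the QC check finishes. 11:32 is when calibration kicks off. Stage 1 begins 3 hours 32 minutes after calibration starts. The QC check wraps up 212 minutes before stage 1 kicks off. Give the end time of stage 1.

Stage 1 starts at 11:32 + 212 min = 15:04.
The QC check ends at 15:04 − 212 min = 11:32.
The burn-in test ends at 11:32 + 182 min = 14:34.
Stage 1 ends at 14:34 + 140 min = 16:54.

16:54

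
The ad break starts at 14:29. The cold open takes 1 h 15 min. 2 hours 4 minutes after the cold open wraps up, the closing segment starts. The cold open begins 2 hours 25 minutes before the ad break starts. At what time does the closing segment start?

The cold open starts at 14:29 − 145 min = 12:04.
The cold open ends at 12:04 + 75 min = 13:19.
The closing segment starts at 13:19 + 124 min = 15:23.

15:23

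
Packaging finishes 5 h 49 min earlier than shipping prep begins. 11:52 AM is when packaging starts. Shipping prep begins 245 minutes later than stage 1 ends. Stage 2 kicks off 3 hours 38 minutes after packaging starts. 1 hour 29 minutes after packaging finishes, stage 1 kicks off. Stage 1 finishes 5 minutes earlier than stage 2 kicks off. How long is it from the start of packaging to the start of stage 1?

Stage 2 starts at 11:52 AM + 218 min = 3:30 PM.
Stage 1 ends at 3:30 PM − 5 min = 3:25 PM.
Shipping prep starts at 3:25 PM + 245 min = 7:30 PM.
Packaging ends at 7:30 PM − 349 min = 1:41 PM.
Stage 1 starts at 1:41 PM + 89 min = 3:10 PM.
From 11:52 AM to 3:10 PM is 3 h 18 min.

3 h 18 min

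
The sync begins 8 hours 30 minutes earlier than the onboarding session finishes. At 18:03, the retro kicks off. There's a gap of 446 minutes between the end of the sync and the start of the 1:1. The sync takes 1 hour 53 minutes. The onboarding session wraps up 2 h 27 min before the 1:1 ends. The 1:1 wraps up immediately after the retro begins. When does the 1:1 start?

The 1:1 ends at 18:03.
The onboarding session ends at 18:03 − 147 min = 15:36.
The sync starts at 15:36 − 510 min = 07:06.
The sync ends at 07:06 + 113 min = 08:59.
The 1:1 starts at 08:59 + 446 min = 16:25.

16:25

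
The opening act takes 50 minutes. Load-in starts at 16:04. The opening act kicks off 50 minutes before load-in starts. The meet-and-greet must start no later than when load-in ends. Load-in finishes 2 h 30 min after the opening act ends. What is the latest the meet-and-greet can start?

18:34

The opening act starts at 16:04 − 50 min = 15:14.
The opening act ends at 15:14 + 50 min = 16:04.
Load-in ends at 16:04 + 150 min = 18:34.
The meet-and-greet is bounded by load-in, so the latest it can start is 18:34.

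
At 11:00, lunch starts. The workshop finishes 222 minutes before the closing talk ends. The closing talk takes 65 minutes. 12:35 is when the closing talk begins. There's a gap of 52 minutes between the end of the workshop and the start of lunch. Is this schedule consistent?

No

The closing talk ends at 12:35 + 65 min = 13:40.
The workshop ends at 13:40 − 222 min = 09:58.
Lunch starts at 09:58 + 52 min = 10:50.
But lunch is also said to start at 11:00 — a 10-minute conflict.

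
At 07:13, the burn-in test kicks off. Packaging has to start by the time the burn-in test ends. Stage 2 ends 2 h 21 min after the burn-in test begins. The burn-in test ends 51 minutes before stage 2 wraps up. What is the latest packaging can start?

Stage 2 ends at 07:13 + 141 min = 09:34.
The burn-in test ends at 09:34 − 51 min = 08:43.
Packaging is bounded by the burn-in test, so the latest it can start is 08:43.

08:43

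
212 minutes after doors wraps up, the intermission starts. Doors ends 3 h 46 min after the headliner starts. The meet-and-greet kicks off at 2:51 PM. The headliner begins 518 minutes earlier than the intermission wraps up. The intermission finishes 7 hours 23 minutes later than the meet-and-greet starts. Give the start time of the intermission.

The intermission ends at 2:51 PM + 443 min = 10:14 PM.
The headliner starts at 10:14 PM − 518 min = 1:36 PM.
Doors ends at 1:36 PM + 226 min = 5:22 PM.
The intermission starts at 5:22 PM + 212 min = 8:54 PM.

8:54 PM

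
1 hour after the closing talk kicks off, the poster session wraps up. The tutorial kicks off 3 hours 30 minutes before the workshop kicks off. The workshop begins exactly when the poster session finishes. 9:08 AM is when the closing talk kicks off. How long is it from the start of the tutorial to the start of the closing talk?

2 hours 30 minutes

The poster session ends at 9:08 AM + 60 min = 10:08 AM.
So the workshop starts at 10:08 AM.
The tutorial starts at 10:08 AM − 210 min = 6:38 AM.
From 6:38 AM to 9:08 AM is 2 hours 30 minutes.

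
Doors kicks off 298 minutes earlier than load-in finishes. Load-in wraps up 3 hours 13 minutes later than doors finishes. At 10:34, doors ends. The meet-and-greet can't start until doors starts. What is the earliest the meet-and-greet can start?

08:49

Load-in ends at 10:34 + 193 min = 13:47.
Doors starts at 13:47 − 298 min = 08:49.
The meet-and-greet is bounded by doors, so the earliest it can start is 08:49.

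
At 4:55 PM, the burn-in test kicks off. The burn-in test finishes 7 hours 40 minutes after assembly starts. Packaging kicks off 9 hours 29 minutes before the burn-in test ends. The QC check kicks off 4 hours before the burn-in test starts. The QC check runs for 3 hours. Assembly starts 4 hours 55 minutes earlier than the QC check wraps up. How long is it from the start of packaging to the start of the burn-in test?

The QC check starts at 4:55 PM − 240 min = 12:55 PM.
The QC check ends at 12:55 PM + 180 min = 3:55 PM.
Assembly starts at 3:55 PM − 295 min = 11:00 AM.
The burn-in test ends at 11:00 AM + 460 min = 6:40 PM.
Packaging starts at 6:40 PM − 569 min = 9:11 AM.
From 9:11 AM to 4:55 PM is 7 hours 44 minutes.

7 hours 44 minutes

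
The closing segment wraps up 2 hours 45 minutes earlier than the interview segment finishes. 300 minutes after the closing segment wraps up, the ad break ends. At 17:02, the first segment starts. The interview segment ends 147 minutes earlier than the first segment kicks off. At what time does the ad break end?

16:50

The interview segment ends at 17:02 − 147 min = 14:35.
The closing segment ends at 14:35 − 165 min = 11:50.
The ad break ends at 11:50 + 300 min = 16:50.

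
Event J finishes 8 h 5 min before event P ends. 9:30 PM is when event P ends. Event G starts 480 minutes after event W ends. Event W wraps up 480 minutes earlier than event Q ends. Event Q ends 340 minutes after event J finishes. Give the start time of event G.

Event J ends at 9:30 PM − 485 min = 1:25 PM.
Event Q ends at 1:25 PM + 340 min = 7:05 PM.
Event W ends at 7:05 PM − 480 min = 11:05 AM.
Event G starts at 11:05 AM + 480 min = 7:05 PM.

7:05 PM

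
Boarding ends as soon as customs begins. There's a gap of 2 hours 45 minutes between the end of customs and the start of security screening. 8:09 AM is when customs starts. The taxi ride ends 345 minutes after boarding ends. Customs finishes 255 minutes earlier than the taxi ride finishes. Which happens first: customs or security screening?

Boarding ends at 8:09 AM.
The taxi ride ends at 8:09 AM + 345 min = 1:54 PM.
Customs ends at 1:54 PM − 255 min = 9:39 AM.
Security screening starts at 9:39 AM + 165 min = 12:24 PM.
Customs starts at 8:09 AM and security screening starts at 12:24 PM, so customs is first.

customs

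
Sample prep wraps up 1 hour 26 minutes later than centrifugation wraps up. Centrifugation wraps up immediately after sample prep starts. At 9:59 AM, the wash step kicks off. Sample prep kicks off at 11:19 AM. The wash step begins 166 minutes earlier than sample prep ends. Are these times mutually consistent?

Centrifugation ends at 11:19 AM.
Sample prep ends at 11:19 AM + 86 min = 12:45 PM.
The wash step starts at 12:45 PM − 166 min = 9:59 AM.
That matches the stated 9:59 AM, so the schedule is consistent.

Yes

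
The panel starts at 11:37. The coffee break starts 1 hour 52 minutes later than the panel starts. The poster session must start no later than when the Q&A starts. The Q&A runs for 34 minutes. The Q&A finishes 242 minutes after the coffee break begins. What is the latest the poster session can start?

The coffee break starts at 11:37 + 112 min = 13:29.
The Q&A ends at 13:29 + 242 min = 17:31.
The Q&A starts at 17:31 − 34 min = 16:57.
The poster session is bounded by the Q&A, so the latest it can start is 16:57.

16:57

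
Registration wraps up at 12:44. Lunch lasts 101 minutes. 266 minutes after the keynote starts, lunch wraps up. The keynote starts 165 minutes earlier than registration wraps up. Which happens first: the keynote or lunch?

The keynote starts at 12:44 − 165 min = 09:59.
Lunch ends at 09:59 + 266 min = 14:25.
Lunch starts at 14:25 − 101 min = 12:44.
The keynote starts at 09:59 and lunch starts at 12:44, so the keynote is first.

the keynote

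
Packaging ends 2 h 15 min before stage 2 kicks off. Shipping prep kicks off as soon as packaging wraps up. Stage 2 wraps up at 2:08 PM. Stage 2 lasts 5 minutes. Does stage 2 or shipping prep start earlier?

shipping prep

Stage 2 starts at 2:08 PM − 5 min = 2:03 PM.
Packaging ends at 2:03 PM − 135 min = 11:48 AM.
So shipping prep starts at 11:48 AM.
Stage 2 starts at 2:03 PM and shipping prep starts at 11:48 AM, so shipping prep is first.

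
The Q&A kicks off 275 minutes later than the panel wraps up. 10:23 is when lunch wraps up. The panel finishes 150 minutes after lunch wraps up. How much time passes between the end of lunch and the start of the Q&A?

The panel ends at 10:23 + 150 min = 12:53.
The Q&A starts at 12:53 + 275 min = 17:28.
From 10:23 to 17:28 is 7 hours 5 minutes.

7 hours 5 minutes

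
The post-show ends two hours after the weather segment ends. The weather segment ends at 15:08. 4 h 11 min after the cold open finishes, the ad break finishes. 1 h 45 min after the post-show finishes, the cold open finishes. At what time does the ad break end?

The post-show ends at 15:08 + 120 min = 17:08.
The cold open ends at 17:08 + 105 min = 18:53.
The ad break ends at 18:53 + 251 min = 23:04.

23:04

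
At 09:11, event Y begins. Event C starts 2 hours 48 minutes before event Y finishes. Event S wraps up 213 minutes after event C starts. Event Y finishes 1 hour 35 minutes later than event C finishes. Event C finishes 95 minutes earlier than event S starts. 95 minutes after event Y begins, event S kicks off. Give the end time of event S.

11:31

Event S starts at 09:11 + 95 min = 10:46.
Event C ends at 10:46 − 95 min = 09:11.
Event Y ends at 09:11 + 95 min = 10:46.
Event C starts at 10:46 − 168 min = 07:58.
Event S ends at 07:58 + 213 min = 11:31.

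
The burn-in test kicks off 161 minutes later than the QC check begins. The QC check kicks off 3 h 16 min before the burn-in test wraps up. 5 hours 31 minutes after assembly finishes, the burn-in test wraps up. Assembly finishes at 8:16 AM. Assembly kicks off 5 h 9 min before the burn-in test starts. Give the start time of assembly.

The burn-in test ends at 8:16 AM + 331 min = 1:47 PM.
The QC check starts at 1:47 PM − 196 min = 10:31 AM.
The burn-in test starts at 10:31 AM + 161 min = 1:12 PM.
Assembly starts at 1:12 PM − 309 min = 8:03 AM.

8:03 AM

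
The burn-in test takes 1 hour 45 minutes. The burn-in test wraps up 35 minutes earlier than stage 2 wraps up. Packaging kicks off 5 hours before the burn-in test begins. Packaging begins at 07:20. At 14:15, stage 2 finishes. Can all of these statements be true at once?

The burn-in test ends at 14:15 − 35 min = 13:40.
The burn-in test starts at 13:40 − 105 min = 11:55.
Packaging starts at 11:55 − 300 min = 06:55.
But packaging is also said to start at 07:20 — a 25-minute conflict.

No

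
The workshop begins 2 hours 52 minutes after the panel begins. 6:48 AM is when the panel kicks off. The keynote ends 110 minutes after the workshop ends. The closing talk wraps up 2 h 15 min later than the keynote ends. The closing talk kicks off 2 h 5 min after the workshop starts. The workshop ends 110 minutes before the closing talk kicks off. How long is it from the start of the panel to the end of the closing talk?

7 hours 12 minutes

The workshop starts at 6:48 AM + 172 min = 9:40 AM.
The closing talk starts at 9:40 AM + 125 min = 11:45 AM.
The workshop ends at 11:45 AM − 110 min = 9:55 AM.
The keynote ends at 9:55 AM + 110 min = 11:45 AM.
The closing talk ends at 11:45 AM + 135 min = 2:00 PM.
From 6:48 AM to 2:00 PM is 7 hours 12 minutes.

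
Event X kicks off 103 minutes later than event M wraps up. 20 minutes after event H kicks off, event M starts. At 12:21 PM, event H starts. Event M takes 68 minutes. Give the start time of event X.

Event M starts at 12:21 PM + 20 min = 12:41 PM.
Event M ends at 12:41 PM + 68 min = 1:49 PM.
Event X starts at 1:49 PM + 103 min = 3:32 PM.

3:32 PM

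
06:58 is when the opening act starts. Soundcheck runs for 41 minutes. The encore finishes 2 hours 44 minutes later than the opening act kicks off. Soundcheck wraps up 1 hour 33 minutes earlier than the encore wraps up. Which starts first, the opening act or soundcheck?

The encore ends at 06:58 + 164 min = 09:42.
Soundcheck ends at 09:42 − 93 min = 08:09.
Soundcheck starts at 08:09 − 41 min = 07:28.
The opening act starts at 06:58 and soundcheck starts at 07:28, so the opening act is first.

the opening act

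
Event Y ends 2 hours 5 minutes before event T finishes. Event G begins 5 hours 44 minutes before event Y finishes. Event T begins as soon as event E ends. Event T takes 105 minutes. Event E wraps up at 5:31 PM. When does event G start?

11:27 AM

Event T starts at 5:31 PM.
Event T ends at 5:31 PM + 105 min = 7:16 PM.
Event Y ends at 7:16 PM − 125 min = 5:11 PM.
Event G starts at 5:11 PM − 344 min = 11:27 AM.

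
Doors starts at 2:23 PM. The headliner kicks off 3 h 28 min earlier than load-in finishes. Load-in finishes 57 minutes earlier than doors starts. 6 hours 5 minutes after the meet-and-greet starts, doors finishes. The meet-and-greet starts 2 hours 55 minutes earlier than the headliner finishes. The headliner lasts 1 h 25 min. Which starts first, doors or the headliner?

Load-in ends at 2:23 PM − 57 min = 1:26 PM.
The headliner starts at 1:26 PM − 208 min = 9:58 AM.
Doors starts at 2:23 PM and the headliner starts at 9:58 AM, so the headliner is first.

the headliner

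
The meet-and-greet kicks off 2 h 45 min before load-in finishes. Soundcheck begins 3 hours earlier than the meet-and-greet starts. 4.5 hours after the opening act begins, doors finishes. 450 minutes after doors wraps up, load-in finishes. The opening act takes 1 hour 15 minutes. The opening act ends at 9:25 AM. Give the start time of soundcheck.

The opening act starts at 9:25 AM − 75 min = 8:10 AM.
Doors ends at 8:10 AM + 270 min = 12:40 PM.
Load-in ends at 12:40 PM + 450 min = 8:10 PM.
The meet-and-greet starts at 8:10 PM − 165 min = 5:25 PM.
Soundcheck starts at 5:25 PM − 180 min = 2:25 PM.

2:25 PM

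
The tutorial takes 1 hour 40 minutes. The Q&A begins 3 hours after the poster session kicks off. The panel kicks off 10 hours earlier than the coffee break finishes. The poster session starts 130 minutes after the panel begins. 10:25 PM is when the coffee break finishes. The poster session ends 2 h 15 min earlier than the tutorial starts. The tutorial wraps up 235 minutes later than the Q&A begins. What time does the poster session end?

5:35 PM

The panel starts at 10:25 PM − 600 min = 12:25 PM.
The poster session starts at 12:25 PM + 130 min = 2:35 PM.
The Q&A starts at 2:35 PM + 180 min = 5:35 PM.
The tutorial ends at 5:35 PM + 235 min = 9:30 PM.
The tutorial starts at 9:30 PM − 100 min = 7:50 PM.
The poster session ends at 7:50 PM − 135 min = 5:35 PM.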